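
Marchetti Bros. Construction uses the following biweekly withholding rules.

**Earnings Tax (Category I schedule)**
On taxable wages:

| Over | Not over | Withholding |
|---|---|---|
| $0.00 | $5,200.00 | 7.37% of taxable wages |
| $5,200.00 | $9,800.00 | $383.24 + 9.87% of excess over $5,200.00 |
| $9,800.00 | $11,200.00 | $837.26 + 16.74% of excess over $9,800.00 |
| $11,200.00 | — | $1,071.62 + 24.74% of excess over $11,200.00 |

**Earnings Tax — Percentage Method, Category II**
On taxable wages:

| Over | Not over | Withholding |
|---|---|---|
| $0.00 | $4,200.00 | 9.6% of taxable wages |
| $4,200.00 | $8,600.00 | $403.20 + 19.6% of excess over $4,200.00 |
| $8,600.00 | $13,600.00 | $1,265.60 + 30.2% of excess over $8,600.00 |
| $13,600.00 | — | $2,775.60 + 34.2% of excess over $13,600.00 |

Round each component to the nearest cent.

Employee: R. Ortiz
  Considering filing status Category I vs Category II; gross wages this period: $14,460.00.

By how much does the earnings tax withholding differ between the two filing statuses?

Earnings Tax (Category I): taxable = $14,460.00
  $1,071.62 + 24.74% × ($14,460.00 − $11,200.00) = $1,071.62 + 24.74% × $3,260.00 = $1,878.14
Earnings Tax (Category II): taxable = $14,460.00
  $2,775.60 + 34.2% × ($14,460.00 − $13,600.00) = $2,775.60 + 34.2% × $860.00 = $3,069.72
Difference: |$1,878.14 − $3,069.72| = $1,191.58 (higher under Category II)

$1,191.58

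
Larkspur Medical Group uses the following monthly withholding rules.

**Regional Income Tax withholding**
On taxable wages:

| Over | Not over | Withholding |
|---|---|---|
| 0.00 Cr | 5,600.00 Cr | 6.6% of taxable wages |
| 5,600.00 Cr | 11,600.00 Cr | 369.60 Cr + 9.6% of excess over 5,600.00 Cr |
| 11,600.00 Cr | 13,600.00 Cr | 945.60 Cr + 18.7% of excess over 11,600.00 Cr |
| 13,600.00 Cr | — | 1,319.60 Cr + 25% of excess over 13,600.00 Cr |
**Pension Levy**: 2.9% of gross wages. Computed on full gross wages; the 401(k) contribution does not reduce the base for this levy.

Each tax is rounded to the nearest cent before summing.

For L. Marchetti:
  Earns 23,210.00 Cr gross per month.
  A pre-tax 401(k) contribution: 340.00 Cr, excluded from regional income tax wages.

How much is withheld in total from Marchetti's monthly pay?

Regional Income Tax: taxable = 23,210.00 Cr − 340.00 Cr = 22,870.00 Cr
  1,319.60 Cr + 25% × (22,870.00 Cr − 13,600.00 Cr) = 1,319.60 Cr + 25% × 9,270.00 Cr = 3,637.10 Cr
Pension Levy: 2.9% × 23,210.00 Cr = 673.09 Cr
Total: 3,637.10 Cr + 673.09 Cr = 4,310.19 Cr

4,310.19 Cr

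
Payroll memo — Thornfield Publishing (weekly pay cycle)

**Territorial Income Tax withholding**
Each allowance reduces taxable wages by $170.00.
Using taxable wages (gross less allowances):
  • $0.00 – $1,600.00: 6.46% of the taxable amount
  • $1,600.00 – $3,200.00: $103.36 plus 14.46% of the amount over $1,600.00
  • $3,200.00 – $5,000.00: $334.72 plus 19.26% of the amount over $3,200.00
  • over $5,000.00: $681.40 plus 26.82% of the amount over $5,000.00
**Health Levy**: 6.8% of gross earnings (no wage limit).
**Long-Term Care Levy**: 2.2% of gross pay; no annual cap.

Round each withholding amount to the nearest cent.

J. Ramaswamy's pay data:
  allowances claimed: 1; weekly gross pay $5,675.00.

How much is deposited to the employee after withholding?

Territorial Income Tax: taxable = $5,675.00 − 1×$170.00 = $5,505.00
  $681.40 + 26.82% × ($5,505.00 − $5,000.00) = $681.40 + 26.82% × $505.00 = $816.84
Health Levy: 6.8% × $5,675.00 = $385.90
Long-Term Care Levy: 2.2% × $5,675.00 = $124.85
Total withheld: $816.84 + $385.90 + $124.85 = $1,327.59
Net pay: $5,675.00 − $1,327.59 = $4,347.41

$4,347.41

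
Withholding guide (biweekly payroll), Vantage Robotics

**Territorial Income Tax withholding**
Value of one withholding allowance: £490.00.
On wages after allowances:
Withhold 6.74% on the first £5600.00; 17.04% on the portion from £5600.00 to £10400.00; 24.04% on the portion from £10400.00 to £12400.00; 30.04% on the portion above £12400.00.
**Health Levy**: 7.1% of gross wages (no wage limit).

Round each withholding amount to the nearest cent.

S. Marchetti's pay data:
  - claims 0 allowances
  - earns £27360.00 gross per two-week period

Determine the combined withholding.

Territorial Income Tax: taxable = £27360.00
  £1676.16 + 30.04% × (£27360.00 − £12400.00) = £1676.16 + 30.04% × £14960.00 = £6170.14
Health Levy: 7.1% × £27360.00 = £1942.56
Total: £6170.14 + £1942.56 = £8112.70

£8112.70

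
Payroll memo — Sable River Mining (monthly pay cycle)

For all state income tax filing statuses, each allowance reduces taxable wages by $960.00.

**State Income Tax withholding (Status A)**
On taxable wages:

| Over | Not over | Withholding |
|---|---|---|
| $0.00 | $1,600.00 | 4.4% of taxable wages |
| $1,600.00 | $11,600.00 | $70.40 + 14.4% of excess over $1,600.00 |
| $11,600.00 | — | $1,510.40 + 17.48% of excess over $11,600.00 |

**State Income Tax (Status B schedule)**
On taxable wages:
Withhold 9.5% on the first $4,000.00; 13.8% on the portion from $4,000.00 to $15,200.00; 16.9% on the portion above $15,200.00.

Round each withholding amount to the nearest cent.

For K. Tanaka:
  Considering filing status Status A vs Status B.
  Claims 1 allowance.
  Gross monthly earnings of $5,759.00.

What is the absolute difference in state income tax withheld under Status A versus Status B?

$40.80

State Income Tax (Status A): taxable = $5,759.00 − 1×$960.00 = $4,799.00
  $70.40 + 14.4% × ($4,799.00 − $1,600.00) = $70.40 + 14.4% × $3,199.00 = $531.06
State Income Tax (Status B): taxable = $5,759.00 − 1×$960.00 = $4,799.00
  $380.00 + 13.8% × ($4,799.00 − $4,000.00) = $380.00 + 13.8% × $799.00 = $490.26
Difference: |$531.06 − $490.26| = $40.80 (higher under Status A)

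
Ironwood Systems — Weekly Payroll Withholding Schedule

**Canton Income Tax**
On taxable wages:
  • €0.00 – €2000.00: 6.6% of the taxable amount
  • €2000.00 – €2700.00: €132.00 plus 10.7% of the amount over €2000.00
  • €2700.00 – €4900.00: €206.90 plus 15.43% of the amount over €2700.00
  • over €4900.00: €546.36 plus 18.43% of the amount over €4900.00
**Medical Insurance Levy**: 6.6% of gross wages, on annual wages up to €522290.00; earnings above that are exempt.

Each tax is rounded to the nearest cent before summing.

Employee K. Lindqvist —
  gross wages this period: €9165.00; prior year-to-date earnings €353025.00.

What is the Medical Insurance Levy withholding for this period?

Medical Insurance Levy: 6.6% × €9165.00 = €604.89

€604.89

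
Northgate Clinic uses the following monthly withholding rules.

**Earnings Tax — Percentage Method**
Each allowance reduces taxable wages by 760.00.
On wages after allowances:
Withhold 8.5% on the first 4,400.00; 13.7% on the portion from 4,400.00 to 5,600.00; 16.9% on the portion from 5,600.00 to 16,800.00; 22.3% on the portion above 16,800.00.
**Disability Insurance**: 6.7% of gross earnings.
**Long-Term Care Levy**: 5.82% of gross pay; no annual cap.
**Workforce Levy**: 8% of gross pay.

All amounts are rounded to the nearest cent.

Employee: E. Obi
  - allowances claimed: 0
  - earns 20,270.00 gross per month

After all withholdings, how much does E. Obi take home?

12,905.59

Earnings Tax: taxable = 20,270.00
  2,431.20 + 22.3% × (20,270.00 − 16,800.00) = 2,431.20 + 22.3% × 3,470.00 = 3,205.01
Disability Insurance: 6.7% × 20,270.00 = 1,358.09
Long-Term Care Levy: 5.82% × 20,270.00 = 1,179.71
Workforce Levy: 8% × 20,270.00 = 1,621.60
Total withheld: 3,205.01 + 1,358.09 + 1,179.71 + 1,621.60 = 7,364.41
Net pay: 20,270.00 − 7,364.41 = 12,905.59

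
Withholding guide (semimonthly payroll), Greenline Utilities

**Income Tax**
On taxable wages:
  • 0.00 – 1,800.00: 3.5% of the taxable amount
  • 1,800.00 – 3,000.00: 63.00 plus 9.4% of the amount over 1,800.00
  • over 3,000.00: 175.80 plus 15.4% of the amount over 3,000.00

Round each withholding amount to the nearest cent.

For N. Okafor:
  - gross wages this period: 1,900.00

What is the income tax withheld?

72.40

Income Tax: taxable = 1,900.00
  63.00 + 9.4% × (1,900.00 − 1,800.00) = 63.00 + 9.4% × 100.00 = 72.40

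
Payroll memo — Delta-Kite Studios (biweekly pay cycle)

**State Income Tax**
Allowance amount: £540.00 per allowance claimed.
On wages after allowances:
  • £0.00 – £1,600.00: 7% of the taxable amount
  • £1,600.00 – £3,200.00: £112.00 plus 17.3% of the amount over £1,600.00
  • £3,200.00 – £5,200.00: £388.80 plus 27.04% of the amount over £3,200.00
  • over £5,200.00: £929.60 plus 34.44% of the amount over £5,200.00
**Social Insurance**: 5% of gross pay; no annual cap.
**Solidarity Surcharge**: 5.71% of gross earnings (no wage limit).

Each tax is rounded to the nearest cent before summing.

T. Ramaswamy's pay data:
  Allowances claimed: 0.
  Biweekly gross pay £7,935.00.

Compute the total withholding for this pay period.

£2,721.37

State Income Tax: taxable = £7,935.00
  £929.60 + 34.44% × (£7,935.00 − £5,200.00) = £929.60 + 34.44% × £2,735.00 = £1,871.53
Social Insurance: 5% × £7,935.00 = £396.75
Solidarity Surcharge: 5.71% × £7,935.00 = £453.09
Total: £1,871.53 + £396.75 + £453.09 = £2,721.37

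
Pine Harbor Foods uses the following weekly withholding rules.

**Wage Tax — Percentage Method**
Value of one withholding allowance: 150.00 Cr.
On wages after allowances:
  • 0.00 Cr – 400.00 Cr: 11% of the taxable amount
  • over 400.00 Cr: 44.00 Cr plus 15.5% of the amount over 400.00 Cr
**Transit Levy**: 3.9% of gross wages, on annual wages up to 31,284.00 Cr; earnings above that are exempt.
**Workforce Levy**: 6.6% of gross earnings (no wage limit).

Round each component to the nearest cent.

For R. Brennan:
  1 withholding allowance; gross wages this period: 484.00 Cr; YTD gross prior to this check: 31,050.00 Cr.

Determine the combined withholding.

77.81 Cr

Wage Tax: taxable = 484.00 Cr − 1×150.00 Cr = 334.00 Cr
  11% × 334.00 Cr = 36.74 Cr
Transit Levy: cap 31,284.00 Cr − YTD 31,050.00 Cr = 234.00 Cr subject; 3.9% × 234.00 Cr = 9.13 Cr
Workforce Levy: 6.6% × 484.00 Cr = 31.94 Cr
Total: 36.74 Cr + 9.13 Cr + 31.94 Cr = 77.81 Cr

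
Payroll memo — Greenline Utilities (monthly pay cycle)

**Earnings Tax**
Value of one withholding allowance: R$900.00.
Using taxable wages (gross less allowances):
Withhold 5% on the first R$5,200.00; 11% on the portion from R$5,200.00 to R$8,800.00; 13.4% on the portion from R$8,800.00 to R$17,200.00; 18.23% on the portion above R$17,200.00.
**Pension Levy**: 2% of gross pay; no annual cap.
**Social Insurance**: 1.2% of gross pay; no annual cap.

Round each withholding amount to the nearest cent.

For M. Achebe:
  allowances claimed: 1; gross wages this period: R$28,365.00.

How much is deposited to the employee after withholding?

Earnings Tax: taxable = R$28,365.00 − 1×R$900.00 = R$27,465.00
  R$1,781.60 + 18.23% × (R$27,465.00 − R$17,200.00) = R$1,781.60 + 18.23% × R$10,265.00 = R$3,652.91
Pension Levy: 2% × R$28,365.00 = R$567.30
Social Insurance: 1.2% × R$28,365.00 = R$340.38
Total withheld: R$3,652.91 + R$567.30 + R$340.38 = R$4,560.59
Net pay: R$28,365.00 − R$4,560.59 = R$23,804.41

R$23,804.41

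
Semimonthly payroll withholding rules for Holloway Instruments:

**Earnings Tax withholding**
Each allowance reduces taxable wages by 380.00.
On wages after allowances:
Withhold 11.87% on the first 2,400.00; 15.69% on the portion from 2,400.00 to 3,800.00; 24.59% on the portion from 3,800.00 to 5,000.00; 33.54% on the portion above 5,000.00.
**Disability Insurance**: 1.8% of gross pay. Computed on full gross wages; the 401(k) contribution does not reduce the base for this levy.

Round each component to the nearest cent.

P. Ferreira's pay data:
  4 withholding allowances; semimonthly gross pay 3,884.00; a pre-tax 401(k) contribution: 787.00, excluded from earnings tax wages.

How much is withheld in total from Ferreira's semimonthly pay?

Earnings Tax: taxable = 3,884.00 − 787.00 − 4×380.00 = 1,577.00
  11.87% × 1,577.00 = 187.19
Disability Insurance: 1.8% × 3,884.00 = 69.91
Total: 187.19 + 69.91 = 257.10

257.10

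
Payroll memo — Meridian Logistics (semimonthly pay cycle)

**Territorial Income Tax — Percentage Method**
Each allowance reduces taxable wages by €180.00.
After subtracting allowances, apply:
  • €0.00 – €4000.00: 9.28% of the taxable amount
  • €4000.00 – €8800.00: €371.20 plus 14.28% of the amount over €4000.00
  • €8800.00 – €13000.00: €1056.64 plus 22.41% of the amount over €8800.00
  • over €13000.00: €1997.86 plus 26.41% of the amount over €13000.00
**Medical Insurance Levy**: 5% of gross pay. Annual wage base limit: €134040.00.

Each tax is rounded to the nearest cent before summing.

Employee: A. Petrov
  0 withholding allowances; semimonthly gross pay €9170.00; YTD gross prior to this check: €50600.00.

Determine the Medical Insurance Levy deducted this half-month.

€458.50

Medical Insurance Levy: 5% × €9170.00 = €458.50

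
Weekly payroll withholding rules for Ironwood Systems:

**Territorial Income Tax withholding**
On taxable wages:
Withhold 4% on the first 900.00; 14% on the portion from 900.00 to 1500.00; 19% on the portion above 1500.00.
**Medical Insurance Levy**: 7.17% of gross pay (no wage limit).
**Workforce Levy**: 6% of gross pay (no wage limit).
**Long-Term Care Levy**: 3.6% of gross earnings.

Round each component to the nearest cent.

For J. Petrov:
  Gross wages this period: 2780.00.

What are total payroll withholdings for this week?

829.41

Territorial Income Tax: taxable = 2780.00
  120.00 + 19% × (2780.00 − 1500.00) = 120.00 + 19% × 1280.00 = 363.20
Medical Insurance Levy: 7.17% × 2780.00 = 199.33
Workforce Levy: 6% × 2780.00 = 166.80
Long-Term Care Levy: 3.6% × 2780.00 = 100.08
Total: 363.20 + 199.33 + 166.80 + 100.08 = 829.41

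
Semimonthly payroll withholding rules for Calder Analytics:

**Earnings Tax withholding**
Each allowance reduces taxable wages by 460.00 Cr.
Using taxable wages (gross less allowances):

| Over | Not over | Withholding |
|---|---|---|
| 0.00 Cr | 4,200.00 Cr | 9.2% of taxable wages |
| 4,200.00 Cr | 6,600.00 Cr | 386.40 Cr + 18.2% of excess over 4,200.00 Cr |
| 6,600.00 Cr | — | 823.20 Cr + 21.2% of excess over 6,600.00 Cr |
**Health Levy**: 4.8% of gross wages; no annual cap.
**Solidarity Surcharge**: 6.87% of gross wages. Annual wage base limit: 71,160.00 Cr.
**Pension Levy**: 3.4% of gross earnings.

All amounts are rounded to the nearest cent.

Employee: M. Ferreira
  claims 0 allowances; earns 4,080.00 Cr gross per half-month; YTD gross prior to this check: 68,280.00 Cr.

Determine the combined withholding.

Earnings Tax: taxable = 4,080.00 Cr
  9.2% × 4,080.00 Cr = 375.36 Cr
Health Levy: 4.8% × 4,080.00 Cr = 195.84 Cr
Solidarity Surcharge: cap 71,160.00 Cr − YTD 68,280.00 Cr = 2,880.00 Cr subject; 6.87% × 2,880.00 Cr = 197.86 Cr
Pension Levy: 3.4% × 4,080.00 Cr = 138.72 Cr
Total: 375.36 Cr + 195.84 Cr + 197.86 Cr + 138.72 Cr = 907.78 Cr

907.78 Cr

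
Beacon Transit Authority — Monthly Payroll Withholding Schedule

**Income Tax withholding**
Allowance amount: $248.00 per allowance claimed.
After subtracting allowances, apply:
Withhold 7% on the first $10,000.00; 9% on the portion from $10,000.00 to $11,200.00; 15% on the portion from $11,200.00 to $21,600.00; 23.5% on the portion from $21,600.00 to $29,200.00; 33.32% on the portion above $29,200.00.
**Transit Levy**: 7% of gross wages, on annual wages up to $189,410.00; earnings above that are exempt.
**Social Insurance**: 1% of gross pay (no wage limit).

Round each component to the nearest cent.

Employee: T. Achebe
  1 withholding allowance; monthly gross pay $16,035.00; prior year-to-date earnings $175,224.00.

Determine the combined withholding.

$2,649.42

Income Tax: taxable = $16,035.00 − 1×$248.00 = $15,787.00
  $808.00 + 15% × ($15,787.00 − $11,200.00) = $808.00 + 15% × $4,587.00 = $1,496.05
Transit Levy: cap $189,410.00 − YTD $175,224.00 = $14,186.00 subject; 7% × $14,186.00 = $993.02
Social Insurance: 1% × $16,035.00 = $160.35
Total: $1,496.05 + $993.02 + $160.35 = $2,649.42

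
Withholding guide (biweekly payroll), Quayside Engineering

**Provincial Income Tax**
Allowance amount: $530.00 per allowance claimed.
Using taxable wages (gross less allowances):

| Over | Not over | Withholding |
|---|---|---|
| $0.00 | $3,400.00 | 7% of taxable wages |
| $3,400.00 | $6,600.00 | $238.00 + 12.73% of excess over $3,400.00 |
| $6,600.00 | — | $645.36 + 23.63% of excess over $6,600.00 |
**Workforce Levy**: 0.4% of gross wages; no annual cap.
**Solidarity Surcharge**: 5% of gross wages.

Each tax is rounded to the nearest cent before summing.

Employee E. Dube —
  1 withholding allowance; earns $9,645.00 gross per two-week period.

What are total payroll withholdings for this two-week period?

$1,760.48

Provincial Income Tax: taxable = $9,645.00 − 1×$530.00 = $9,115.00
  $645.36 + 23.63% × ($9,115.00 − $6,600.00) = $645.36 + 23.63% × $2,515.00 = $1,239.65
Workforce Levy: 0.4% × $9,645.00 = $38.58
Solidarity Surcharge: 5% × $9,645.00 = $482.25
Total: $1,239.65 + $38.58 + $482.25 = $1,760.48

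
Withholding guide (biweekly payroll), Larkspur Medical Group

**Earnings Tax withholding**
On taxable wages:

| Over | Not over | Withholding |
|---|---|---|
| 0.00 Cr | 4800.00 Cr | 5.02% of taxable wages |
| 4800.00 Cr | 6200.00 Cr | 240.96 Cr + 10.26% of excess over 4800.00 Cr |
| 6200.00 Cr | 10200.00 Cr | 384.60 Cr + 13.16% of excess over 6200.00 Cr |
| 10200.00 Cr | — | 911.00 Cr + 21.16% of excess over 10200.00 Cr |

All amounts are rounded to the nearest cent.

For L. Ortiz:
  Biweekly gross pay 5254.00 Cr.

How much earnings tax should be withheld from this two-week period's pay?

287.54 Cr

Earnings Tax: taxable = 5254.00 Cr
  240.96 Cr + 10.26% × (5254.00 Cr − 4800.00 Cr) = 240.96 Cr + 10.26% × 454.00 Cr = 287.54 Cr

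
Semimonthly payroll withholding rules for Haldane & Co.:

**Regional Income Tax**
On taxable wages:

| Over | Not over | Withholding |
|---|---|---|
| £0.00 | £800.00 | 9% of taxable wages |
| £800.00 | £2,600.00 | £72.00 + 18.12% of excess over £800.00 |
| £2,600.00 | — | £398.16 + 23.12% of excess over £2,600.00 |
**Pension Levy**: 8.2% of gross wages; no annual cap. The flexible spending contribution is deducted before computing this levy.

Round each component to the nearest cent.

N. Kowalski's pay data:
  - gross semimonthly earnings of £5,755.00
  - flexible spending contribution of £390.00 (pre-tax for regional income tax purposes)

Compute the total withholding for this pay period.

£1,477.36

Regional Income Tax: taxable = £5,755.00 − £390.00 = £5,365.00
  £398.16 + 23.12% × (£5,365.00 − £2,600.00) = £398.16 + 23.12% × £2,765.00 = £1,037.43
Pension Levy: 8.2% × £5,365.00 = £439.93
Total: £1,037.43 + £439.93 = £1,477.36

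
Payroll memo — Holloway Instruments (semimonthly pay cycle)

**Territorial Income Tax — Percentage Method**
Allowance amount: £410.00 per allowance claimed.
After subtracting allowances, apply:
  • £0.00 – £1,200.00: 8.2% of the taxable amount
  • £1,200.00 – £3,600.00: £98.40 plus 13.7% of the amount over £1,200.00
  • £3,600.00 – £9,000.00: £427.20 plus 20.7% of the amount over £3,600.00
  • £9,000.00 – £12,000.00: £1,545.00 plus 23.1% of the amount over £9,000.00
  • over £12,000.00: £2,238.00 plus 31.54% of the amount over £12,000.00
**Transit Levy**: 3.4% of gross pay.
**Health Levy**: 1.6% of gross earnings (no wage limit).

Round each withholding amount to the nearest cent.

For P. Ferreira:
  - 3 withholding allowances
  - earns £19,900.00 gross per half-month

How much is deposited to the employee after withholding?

Territorial Income Tax: taxable = £19,900.00 − 3×£410.00 = £18,670.00
  £2,238.00 + 31.54% × (£18,670.00 − £12,000.00) = £2,238.00 + 31.54% × £6,670.00 = £4,341.72
Transit Levy: 3.4% × £19,900.00 = £676.60
Health Levy: 1.6% × £19,900.00 = £318.40
Total withheld: £4,341.72 + £676.60 + £318.40 = £5,336.72
Net pay: £19,900.00 − £5,336.72 = £14,563.28

£14,563.28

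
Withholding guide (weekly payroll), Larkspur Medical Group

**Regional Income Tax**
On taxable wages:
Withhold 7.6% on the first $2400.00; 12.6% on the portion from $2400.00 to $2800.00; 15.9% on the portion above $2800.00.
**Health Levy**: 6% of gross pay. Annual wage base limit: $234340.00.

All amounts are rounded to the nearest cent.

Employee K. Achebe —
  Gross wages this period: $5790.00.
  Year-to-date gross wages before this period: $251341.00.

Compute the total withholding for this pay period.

Regional Income Tax: taxable = $5790.00
  $232.80 + 15.9% × ($5790.00 − $2800.00) = $232.80 + 15.9% × $2990.00 = $708.21
Health Levy: YTD $251341.00 ≥ cap $234340.00 → $0.00
Total: $708.21 + $0.00 = $708.21

$708.21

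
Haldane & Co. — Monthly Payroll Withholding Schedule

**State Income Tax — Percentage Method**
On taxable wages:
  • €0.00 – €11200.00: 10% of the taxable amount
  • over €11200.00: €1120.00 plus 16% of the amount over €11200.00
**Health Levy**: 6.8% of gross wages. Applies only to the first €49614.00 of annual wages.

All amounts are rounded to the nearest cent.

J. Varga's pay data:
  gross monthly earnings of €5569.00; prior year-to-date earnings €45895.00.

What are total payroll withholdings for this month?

State Income Tax: taxable = €5569.00
  10% × €5569.00 = €556.90
Health Levy: cap €49614.00 − YTD €45895.00 = €3719.00 subject; 6.8% × €3719.00 = €252.89
Total: €556.90 + €252.89 = €809.79

€809.79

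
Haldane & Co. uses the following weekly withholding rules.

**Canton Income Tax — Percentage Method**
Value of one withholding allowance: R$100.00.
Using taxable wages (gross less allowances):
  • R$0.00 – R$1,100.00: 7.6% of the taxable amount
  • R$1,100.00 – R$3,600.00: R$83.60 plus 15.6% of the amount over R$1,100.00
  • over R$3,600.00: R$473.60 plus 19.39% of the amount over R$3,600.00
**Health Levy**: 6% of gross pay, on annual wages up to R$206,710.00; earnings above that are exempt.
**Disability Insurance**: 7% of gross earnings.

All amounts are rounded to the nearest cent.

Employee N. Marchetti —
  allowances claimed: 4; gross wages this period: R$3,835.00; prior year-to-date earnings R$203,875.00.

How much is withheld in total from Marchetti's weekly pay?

Canton Income Tax: taxable = R$3,835.00 − 4×R$100.00 = R$3,435.00
  R$83.60 + 15.6% × (R$3,435.00 − R$1,100.00) = R$83.60 + 15.6% × R$2,335.00 = R$447.86
Health Levy: cap R$206,710.00 − YTD R$203,875.00 = R$2,835.00 subject; 6% × R$2,835.00 = R$170.10
Disability Insurance: 7% × R$3,835.00 = R$268.45
Total: R$447.86 + R$170.10 + R$268.45 = R$886.41

R$886.41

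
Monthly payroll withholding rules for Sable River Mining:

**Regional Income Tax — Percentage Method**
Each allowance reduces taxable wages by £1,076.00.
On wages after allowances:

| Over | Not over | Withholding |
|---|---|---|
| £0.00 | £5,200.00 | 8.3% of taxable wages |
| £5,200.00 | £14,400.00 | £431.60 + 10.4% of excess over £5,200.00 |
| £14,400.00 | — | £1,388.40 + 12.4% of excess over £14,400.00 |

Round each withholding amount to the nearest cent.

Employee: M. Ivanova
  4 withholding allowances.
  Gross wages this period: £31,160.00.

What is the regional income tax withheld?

£2,932.94

Regional Income Tax: taxable = £31,160.00 − 4×£1,076.00 = £26,856.00
  £1,388.40 + 12.4% × (£26,856.00 − £14,400.00) = £1,388.40 + 12.4% × £12,456.00 = £2,932.94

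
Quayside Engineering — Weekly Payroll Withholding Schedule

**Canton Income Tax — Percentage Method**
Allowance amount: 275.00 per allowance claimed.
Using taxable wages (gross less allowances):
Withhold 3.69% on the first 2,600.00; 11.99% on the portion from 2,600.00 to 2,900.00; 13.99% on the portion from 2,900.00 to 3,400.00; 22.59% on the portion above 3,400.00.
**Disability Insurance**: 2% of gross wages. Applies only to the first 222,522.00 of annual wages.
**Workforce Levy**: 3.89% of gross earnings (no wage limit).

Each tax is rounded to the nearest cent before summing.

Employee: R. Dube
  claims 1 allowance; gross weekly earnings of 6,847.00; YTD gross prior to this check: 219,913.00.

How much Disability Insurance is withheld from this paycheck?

Disability Insurance: cap 222,522.00 − YTD 219,913.00 = 2,609.00 subject; 2% × 2,609.00 = 52.18

52.18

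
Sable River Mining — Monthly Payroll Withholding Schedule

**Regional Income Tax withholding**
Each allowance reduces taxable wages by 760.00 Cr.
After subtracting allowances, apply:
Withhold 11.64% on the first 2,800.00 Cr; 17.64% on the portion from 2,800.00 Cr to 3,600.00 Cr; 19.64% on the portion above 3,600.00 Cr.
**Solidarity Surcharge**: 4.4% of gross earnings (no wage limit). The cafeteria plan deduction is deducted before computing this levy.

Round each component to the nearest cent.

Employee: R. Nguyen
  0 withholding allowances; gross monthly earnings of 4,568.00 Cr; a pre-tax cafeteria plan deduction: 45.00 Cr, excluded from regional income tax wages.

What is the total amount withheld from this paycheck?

Regional Income Tax: taxable = 4,568.00 Cr − 45.00 Cr = 4,523.00 Cr
  467.04 Cr + 19.64% × (4,523.00 Cr − 3,600.00 Cr) = 467.04 Cr + 19.64% × 923.00 Cr = 648.32 Cr
Solidarity Surcharge: 4.4% × 4,523.00 Cr = 199.01 Cr
Total: 648.32 Cr + 199.01 Cr = 847.33 Cr

847.33 Cr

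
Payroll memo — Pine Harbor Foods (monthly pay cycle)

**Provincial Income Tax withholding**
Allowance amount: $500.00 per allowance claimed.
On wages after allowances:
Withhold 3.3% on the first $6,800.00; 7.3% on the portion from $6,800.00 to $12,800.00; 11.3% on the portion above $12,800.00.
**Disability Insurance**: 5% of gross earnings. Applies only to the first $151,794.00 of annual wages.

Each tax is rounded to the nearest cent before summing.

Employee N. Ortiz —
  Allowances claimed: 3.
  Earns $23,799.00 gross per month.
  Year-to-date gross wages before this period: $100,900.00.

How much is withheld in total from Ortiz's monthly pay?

$2,925.74

Provincial Income Tax: taxable = $23,799.00 − 3×$500.00 = $22,299.00
  $662.40 + 11.3% × ($22,299.00 − $12,800.00) = $662.40 + 11.3% × $9,499.00 = $1,735.79
Disability Insurance: 5% × $23,799.00 = $1,189.95
Total: $1,735.79 + $1,189.95 = $2,925.74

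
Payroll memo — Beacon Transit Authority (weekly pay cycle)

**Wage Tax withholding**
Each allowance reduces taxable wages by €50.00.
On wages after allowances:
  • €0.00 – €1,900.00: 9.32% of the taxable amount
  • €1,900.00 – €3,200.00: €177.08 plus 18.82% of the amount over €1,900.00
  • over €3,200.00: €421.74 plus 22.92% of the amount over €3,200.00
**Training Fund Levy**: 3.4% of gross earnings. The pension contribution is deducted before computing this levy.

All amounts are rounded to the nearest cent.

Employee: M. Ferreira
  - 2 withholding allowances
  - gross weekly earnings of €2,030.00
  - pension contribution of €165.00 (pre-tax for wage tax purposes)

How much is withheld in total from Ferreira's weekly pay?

Wage Tax: taxable = €2,030.00 − €165.00 − 2×€50.00 = €1,765.00
  9.32% × €1,765.00 = €164.50
Training Fund Levy: 3.4% × €1,865.00 = €63.41
Total: €164.50 + €63.41 = €227.91

€227.91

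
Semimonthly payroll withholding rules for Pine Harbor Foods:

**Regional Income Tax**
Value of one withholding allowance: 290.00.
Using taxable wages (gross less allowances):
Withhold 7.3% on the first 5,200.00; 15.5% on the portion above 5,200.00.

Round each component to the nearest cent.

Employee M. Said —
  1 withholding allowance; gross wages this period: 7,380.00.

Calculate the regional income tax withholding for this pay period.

Regional Income Tax: taxable = 7,380.00 − 1×290.00 = 7,090.00
  379.60 + 15.5% × (7,090.00 − 5,200.00) = 379.60 + 15.5% × 1,890.00 = 672.55

672.55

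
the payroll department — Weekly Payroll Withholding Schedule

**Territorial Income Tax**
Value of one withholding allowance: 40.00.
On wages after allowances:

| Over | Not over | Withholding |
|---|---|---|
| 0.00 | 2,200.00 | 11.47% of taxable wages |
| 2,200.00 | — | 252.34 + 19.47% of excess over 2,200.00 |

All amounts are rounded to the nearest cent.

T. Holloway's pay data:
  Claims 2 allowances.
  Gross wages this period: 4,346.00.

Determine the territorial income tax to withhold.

Territorial Income Tax: taxable = 4,346.00 − 2×40.00 = 4,266.00
  252.34 + 19.47% × (4,266.00 − 2,200.00) = 252.34 + 19.47% × 2,066.00 = 654.59

654.59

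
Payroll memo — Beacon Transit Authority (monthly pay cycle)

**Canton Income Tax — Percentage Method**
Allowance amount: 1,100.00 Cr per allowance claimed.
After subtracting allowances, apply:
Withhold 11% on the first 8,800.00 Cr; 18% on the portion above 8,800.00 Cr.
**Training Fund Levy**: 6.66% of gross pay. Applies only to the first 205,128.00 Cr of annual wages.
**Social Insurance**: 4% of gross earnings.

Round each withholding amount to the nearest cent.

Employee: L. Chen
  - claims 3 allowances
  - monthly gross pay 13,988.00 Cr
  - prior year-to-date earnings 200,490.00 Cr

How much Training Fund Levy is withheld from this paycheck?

308.89 Cr

Training Fund Levy: cap 205,128.00 Cr − YTD 200,490.00 Cr = 4,638.00 Cr subject; 6.66% × 4,638.00 Cr = 308.89 Cr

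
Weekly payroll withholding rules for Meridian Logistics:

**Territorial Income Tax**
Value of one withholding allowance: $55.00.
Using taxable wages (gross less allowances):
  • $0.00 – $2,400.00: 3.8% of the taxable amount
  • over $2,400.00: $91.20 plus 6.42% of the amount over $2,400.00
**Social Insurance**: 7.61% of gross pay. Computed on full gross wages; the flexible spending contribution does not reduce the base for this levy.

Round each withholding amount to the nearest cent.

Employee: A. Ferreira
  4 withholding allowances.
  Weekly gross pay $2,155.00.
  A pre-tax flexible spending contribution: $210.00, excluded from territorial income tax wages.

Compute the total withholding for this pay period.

$229.55

Territorial Income Tax: taxable = $2,155.00 − $210.00 − 4×$55.00 = $1,725.00
  3.8% × $1,725.00 = $65.55
Social Insurance: 7.61% × $2,155.00 = $164.00
Total: $65.55 + $164.00 = $229.55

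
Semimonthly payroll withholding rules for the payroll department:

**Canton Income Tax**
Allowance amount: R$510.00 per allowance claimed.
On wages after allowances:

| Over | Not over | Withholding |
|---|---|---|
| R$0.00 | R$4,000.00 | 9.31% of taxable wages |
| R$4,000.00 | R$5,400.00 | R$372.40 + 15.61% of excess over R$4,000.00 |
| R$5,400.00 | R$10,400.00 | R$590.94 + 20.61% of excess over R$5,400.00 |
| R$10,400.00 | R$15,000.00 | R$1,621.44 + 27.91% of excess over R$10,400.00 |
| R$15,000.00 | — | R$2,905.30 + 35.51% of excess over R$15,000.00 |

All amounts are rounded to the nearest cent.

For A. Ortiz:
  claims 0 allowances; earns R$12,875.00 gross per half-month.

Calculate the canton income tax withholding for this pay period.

Canton Income Tax: taxable = R$12,875.00
  R$1,621.44 + 27.91% × (R$12,875.00 − R$10,400.00) = R$1,621.44 + 27.91% × R$2,475.00 = R$2,312.21

R$2,312.21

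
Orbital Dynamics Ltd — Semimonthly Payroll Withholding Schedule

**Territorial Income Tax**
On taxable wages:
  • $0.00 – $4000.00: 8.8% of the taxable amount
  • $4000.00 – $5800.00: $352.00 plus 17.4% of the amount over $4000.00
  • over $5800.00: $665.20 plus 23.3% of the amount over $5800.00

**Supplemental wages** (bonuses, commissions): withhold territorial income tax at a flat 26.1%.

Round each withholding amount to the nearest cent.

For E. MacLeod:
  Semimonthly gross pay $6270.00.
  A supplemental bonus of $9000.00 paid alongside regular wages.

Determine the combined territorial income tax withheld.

Territorial Income Tax: taxable = $6270.00
  $665.20 + 23.3% × ($6270.00 − $5800.00) = $665.20 + 23.3% × $470.00 = $774.71
Supplemental (26.1% flat on bonus): 26.1% × $9000.00 = $2349.00
Total territorial income tax: $774.71 + $2349.00 = $3123.71

$3123.71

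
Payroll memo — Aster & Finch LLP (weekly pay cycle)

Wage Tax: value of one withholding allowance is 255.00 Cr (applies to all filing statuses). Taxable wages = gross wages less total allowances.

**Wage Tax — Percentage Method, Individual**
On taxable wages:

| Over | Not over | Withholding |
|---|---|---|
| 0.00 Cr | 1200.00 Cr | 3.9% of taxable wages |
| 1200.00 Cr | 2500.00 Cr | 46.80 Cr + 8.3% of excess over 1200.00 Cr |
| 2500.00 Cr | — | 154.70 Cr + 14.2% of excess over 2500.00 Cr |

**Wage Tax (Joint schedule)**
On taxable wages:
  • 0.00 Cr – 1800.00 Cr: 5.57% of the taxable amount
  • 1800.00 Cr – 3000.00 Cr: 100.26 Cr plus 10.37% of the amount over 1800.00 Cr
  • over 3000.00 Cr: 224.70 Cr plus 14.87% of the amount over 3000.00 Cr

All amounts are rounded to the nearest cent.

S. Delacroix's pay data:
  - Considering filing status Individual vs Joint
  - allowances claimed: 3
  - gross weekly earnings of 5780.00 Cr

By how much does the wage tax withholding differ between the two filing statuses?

Wage Tax (Individual): taxable = 5780.00 Cr − 3×255.00 Cr = 5015.00 Cr
  154.70 Cr + 14.2% × (5015.00 Cr − 2500.00 Cr) = 154.70 Cr + 14.2% × 2515.00 Cr = 511.83 Cr
Wage Tax (Joint): taxable = 5780.00 Cr − 3×255.00 Cr = 5015.00 Cr
  224.70 Cr + 14.87% × (5015.00 Cr − 3000.00 Cr) = 224.70 Cr + 14.87% × 2015.00 Cr = 524.33 Cr
Difference: |511.83 Cr − 524.33 Cr| = 12.50 Cr (higher under Joint)

12.50 Cr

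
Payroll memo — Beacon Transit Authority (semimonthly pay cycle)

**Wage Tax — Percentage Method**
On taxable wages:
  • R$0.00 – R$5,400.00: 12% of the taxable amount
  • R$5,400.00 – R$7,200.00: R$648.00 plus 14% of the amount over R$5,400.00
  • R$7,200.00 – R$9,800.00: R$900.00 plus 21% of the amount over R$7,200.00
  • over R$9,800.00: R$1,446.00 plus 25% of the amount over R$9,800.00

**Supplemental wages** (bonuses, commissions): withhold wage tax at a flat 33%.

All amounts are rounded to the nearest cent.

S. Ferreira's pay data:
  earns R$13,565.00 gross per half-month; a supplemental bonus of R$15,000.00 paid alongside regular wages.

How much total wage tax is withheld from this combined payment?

R$7,337.25

Wage Tax: taxable = R$13,565.00
  R$1,446.00 + 25% × (R$13,565.00 − R$9,800.00) = R$1,446.00 + 25% × R$3,765.00 = R$2,387.25
Supplemental (33% flat on bonus): 33% × R$15,000.00 = R$4,950.00
Total wage tax: R$2,387.25 + R$4,950.00 = R$7,337.25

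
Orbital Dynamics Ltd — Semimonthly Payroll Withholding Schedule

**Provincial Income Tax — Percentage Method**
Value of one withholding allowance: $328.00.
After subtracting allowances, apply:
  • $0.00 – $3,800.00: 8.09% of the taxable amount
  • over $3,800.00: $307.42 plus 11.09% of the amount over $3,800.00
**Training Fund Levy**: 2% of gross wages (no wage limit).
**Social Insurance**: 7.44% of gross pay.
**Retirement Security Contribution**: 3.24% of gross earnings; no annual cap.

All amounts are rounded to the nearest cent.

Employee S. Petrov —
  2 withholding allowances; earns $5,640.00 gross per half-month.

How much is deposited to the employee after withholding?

$4,486.11

Provincial Income Tax: taxable = $5,640.00 − 2×$328.00 = $4,984.00
  $307.42 + 11.09% × ($4,984.00 − $3,800.00) = $307.42 + 11.09% × $1,184.00 = $438.73
Training Fund Levy: 2% × $5,640.00 = $112.80
Social Insurance: 7.44% × $5,640.00 = $419.62
Retirement Security Contribution: 3.24% × $5,640.00 = $182.74
Total withheld: $438.73 + $112.80 + $419.62 + $182.74 = $1,153.89
Net pay: $5,640.00 − $1,153.89 = $4,486.11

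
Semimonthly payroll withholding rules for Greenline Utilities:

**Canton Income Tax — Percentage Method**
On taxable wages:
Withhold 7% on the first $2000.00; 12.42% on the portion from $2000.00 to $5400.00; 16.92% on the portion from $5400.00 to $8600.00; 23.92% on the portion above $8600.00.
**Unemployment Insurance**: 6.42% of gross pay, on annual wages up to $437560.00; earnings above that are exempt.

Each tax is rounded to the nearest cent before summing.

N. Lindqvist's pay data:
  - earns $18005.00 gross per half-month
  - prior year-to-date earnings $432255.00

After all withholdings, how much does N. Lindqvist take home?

$14311.02

Canton Income Tax: taxable = $18005.00
  $1103.72 + 23.92% × ($18005.00 − $8600.00) = $1103.72 + 23.92% × $9405.00 = $3353.40
Unemployment Insurance: cap $437560.00 − YTD $432255.00 = $5305.00 subject; 6.42% × $5305.00 = $340.58
Total withheld: $3353.40 + $340.58 = $3693.98
Net pay: $18005.00 − $3693.98 = $14311.02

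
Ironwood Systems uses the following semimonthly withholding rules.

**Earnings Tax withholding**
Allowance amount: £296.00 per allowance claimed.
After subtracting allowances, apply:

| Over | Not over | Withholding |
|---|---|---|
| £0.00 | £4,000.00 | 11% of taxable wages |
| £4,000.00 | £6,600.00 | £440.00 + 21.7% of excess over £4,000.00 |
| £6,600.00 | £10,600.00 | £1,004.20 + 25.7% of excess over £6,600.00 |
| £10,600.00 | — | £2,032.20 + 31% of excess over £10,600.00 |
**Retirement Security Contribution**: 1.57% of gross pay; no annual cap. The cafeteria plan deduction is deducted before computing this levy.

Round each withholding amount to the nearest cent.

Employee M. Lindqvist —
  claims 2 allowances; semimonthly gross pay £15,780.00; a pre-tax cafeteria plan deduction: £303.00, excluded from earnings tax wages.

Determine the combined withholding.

Earnings Tax: taxable = £15,780.00 − £303.00 − 2×£296.00 = £14,885.00
  £2,032.20 + 31% × (£14,885.00 − £10,600.00) = £2,032.20 + 31% × £4,285.00 = £3,360.55
Retirement Security Contribution: 1.57% × £15,477.00 = £242.99
Total: £3,360.55 + £242.99 = £3,603.54

£3,603.54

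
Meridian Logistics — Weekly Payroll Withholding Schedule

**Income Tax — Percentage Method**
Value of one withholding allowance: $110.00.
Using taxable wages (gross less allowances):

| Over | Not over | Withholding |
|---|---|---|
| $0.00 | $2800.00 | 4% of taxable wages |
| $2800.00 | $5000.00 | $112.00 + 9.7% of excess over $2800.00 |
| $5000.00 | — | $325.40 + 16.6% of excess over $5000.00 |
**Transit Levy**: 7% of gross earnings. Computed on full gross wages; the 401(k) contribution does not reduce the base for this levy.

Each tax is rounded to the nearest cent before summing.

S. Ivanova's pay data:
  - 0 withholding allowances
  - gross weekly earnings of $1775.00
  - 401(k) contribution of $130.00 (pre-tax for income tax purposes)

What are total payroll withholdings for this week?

Income Tax: taxable = $1775.00 − $130.00 = $1645.00
  4% × $1645.00 = $65.80
Transit Levy: 7% × $1775.00 = $124.25
Total: $65.80 + $124.25 = $190.05

$190.05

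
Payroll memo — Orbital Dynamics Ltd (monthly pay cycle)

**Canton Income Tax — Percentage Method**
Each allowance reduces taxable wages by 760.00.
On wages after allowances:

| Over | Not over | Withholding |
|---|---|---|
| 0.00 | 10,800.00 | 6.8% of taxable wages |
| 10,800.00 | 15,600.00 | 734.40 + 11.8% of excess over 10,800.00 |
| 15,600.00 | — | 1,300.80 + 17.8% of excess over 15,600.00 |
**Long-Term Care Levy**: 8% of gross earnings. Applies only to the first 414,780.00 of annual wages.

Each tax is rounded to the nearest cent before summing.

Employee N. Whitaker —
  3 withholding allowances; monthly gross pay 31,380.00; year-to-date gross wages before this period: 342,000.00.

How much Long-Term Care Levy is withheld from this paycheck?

Long-Term Care Levy: 8% × 31,380.00 = 2,510.40

2,510.40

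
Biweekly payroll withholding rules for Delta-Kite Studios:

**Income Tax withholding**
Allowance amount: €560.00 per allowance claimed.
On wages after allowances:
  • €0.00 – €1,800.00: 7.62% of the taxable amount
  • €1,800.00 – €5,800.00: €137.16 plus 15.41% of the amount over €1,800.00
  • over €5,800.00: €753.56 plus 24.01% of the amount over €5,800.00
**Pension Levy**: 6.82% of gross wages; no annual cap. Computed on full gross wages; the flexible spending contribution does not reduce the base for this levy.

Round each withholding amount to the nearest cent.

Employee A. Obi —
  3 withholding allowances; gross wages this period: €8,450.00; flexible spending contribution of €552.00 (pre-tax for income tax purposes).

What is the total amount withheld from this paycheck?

€1,430.21

Income Tax: taxable = €8,450.00 − €552.00 − 3×€560.00 = €6,218.00
  €753.56 + 24.01% × (€6,218.00 − €5,800.00) = €753.56 + 24.01% × €418.00 = €853.92
Pension Levy: 6.82% × €8,450.00 = €576.29
Total: €853.92 + €576.29 = €1,430.21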